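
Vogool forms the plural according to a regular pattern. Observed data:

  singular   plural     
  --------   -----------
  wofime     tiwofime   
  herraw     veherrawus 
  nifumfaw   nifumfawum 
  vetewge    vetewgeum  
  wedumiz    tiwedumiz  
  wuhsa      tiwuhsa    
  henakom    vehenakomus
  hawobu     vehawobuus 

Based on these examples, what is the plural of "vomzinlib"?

"vomzinlib" begins with v-. The one such stem in the data (vetewge → vetewgeum) adds -um, so the same rule applies.
So vomzinlib → vomzinlibum.

vomzinlibum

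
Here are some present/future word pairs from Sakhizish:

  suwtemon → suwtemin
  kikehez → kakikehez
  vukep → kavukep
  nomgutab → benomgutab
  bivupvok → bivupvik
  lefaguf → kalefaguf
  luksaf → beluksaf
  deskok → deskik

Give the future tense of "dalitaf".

"dalitaf" has last vowel 'a'. The stems whose last vowel is 'a' (luksaf → beluksaf, nomgutab → benomgutab) add the prefix be-.
So dalitaf → bedalitaf.

bedalitaf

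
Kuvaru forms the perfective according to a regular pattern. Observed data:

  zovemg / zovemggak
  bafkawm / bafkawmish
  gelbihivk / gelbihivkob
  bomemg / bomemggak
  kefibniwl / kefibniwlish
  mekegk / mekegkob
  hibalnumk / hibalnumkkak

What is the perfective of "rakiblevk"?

rakiblevkob

hibalnumk and mekegk both end in -k yet inflect differently (hibalnumkkak, mekegkob), so the final letter is not what conditions the rule; the second-to-last letter is.
"rakiblevk" has second-to-last letter 'v'. The one such stem in the data (gelbihivk → gelbihivkob) adds -ob, so the same rule applies.
So rakiblevk → rakiblevkob.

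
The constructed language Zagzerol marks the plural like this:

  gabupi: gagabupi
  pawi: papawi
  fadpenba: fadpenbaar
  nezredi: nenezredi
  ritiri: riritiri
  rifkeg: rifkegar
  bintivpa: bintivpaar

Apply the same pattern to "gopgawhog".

ritiri and rifkeg both begin with r- yet inflect differently (riritiri, rifkegar), so the first letter is not what conditions the rule; the final letter is.
"gopgawhog" ends in -g. The one such stem in the data (rifkeg → rifkegar) adds -ar, so the same rule applies.
The other pattern: stems ending in -i repeat the first consonant+vowel as a prefix.
So gopgawhog → gopgawhogar.

gopgawhogar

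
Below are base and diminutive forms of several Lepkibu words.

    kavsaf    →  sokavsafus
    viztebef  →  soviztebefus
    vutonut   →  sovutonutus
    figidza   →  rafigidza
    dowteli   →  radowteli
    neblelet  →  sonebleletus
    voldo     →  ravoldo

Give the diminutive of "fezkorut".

kavsaf and figidza both have last vowel 'a' yet inflect differently (sokavsafus, rafigidza), so the last vowel is not what conditions the rule; whether the stem ends in a vowel or a consonant is.
"fezkorut" ends in a consonant. The stems ending in a consonant (viztebef → soviztebefus, vutonut → sovutonutus, kavsaf → sokavsafus) add so- … -us around the stem.
So fezkorut → sofezkorutus.

sofezkorutus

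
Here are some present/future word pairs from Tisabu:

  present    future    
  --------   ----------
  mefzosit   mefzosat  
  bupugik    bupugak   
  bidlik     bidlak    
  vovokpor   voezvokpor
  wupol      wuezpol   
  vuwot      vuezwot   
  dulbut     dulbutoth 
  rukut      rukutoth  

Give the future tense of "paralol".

paezralol

"paralol" has last vowel 'o'. The stems whose last vowel is 'o' (vovokpor → voezvokpor, wupol → wuezpol, vuwot → vuezwot) insert -ez- after the first vowel.
The other patterns: stems whose last vowel is 'i' change the last vowel to 'a'; stems whose last vowel is 'u' add -oth.
So paralol → paezralol.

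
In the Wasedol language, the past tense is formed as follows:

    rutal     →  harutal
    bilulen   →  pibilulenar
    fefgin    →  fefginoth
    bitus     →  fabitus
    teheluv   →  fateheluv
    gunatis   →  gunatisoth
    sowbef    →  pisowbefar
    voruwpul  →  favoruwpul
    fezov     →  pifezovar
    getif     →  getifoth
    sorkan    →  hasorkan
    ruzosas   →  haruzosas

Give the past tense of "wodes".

sorkan and bilulen both end in -n yet inflect differently (hasorkan, pibilulenar), so the final letter is not what conditions the rule; the last vowel is.
"wodes" has last vowel 'e'. The stems whose last vowel is 'e' (bilulen → pibilulenar, sowbef → pisowbefar) add pi- … -ar around the stem.
So wodes → piwodesar.

piwodesar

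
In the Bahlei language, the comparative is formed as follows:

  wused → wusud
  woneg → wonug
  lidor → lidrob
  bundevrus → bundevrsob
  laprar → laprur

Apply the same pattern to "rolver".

rolvur

"rolver" has last vowel 'e'. The stems whose last vowel is 'e' (wused → wusud, woneg → wonug) change the last vowel to 'u'.
The other pattern: stems whose last vowel is 'o' or 'u' delete the last vowel and add -ob.
So rolver → rolvur.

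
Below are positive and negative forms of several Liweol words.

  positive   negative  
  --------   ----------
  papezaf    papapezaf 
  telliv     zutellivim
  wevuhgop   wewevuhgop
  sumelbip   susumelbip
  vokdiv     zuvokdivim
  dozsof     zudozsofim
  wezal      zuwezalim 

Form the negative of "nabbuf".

zunabbufim

dozsof and papezaf both end in -f yet inflect differently (zudozsofim, papapezaf), so the final letter is not what conditions the rule; the number of vowels is.
"nabbuf" has 2 vowels. The stems with 2 vowels (wezal → zuwezalim, dozsof → zudozsofim, vokdiv → zuvokdivim) add zu- … -im around the stem.
The other pattern: stems with 3 vowels repeat the first consonant+vowel as a prefix.
So nabbuf → zunabbufim.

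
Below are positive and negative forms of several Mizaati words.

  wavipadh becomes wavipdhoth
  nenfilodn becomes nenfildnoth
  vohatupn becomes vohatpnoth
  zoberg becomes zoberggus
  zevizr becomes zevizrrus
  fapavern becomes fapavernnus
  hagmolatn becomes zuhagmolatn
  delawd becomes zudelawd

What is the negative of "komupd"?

kompdoth

"komupd" has second-to-last letter 'p'. The one such stem in the data (vohatupn → vohatpnoth) deletes the last vowel and adds -oth (as do wavipadh, nenfilodn), so the same rule applies.
So komupd → kompdoth.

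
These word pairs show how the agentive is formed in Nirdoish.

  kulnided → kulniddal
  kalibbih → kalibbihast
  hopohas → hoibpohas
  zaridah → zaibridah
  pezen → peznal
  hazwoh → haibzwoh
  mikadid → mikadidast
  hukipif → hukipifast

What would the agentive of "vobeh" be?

kulnided and mikadid both end in -d yet inflect differently (kulniddal, mikadidast), so the final letter is not what conditions the rule; the last vowel is.
"vobeh" has last vowel 'e'. The stems whose last vowel is 'e' (kulnided → kulniddal, pezen → peznal) delete the last vowel and add -al.
So vobeh → vobhal.

vobhal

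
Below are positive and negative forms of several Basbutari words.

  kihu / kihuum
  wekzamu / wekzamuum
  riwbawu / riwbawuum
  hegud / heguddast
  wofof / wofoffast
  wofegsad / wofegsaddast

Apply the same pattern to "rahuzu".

rahuzuum

"rahuzu" ends in -u. The stems ending in -u (kihu → kihuum, wekzamu → wekzamuum, riwbawu → riwbawuum) add -um.
The other pattern: stems ending in -d or -f double the final consonant and add -ast.
So rahuzu → rahuzuum.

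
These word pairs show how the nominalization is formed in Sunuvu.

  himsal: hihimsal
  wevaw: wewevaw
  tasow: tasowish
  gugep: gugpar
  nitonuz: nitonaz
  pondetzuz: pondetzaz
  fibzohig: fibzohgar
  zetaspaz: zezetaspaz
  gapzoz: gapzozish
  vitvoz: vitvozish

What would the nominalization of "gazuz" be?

"gazuz" has last vowel 'u'. The stems whose last vowel is 'u' (pondetzuz → pondetzaz, nitonuz → nitonaz) change the last vowel to 'a'.
The other patterns: stems whose last vowel is 'a' repeat the first consonant+vowel as a prefix; stems whose last vowel is 'o' add -ish; stems whose last vowel is 'e' or 'i' delete the last vowel and add -ar.
So gazuz → gazaz.

gazaz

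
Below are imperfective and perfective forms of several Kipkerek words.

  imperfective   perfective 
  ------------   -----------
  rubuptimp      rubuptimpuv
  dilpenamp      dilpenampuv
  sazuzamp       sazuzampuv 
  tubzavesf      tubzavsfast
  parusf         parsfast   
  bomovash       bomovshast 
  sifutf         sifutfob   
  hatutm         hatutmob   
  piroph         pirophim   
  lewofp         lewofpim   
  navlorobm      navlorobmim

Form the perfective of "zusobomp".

tubzavesf and sifutf both end in -f yet inflect differently (tubzavsfast, sifutfob), so the final letter is not what conditions the rule; the second-to-last letter is.
"zusobomp" has second-to-last letter 'm'. The stems whose second-to-last letter is 'm' (rubuptimp → rubuptimpuv, dilpenamp → dilpenampuv, sazuzamp → sazuzampuv) add -uv.
The other patterns: stems whose second-to-last letter is 's' delete the last vowel and add -ast; stems whose second-to-last letter is 't' add -ob; stems whose second-to-last letter is 'b', 'f' or 'p' add -im.
So zusobomp → zusobompuv.

zusobompuv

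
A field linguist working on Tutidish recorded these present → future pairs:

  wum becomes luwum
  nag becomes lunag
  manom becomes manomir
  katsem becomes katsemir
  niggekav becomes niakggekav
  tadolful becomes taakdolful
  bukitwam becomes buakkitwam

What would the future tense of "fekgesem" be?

feakkgesem

wum and manom both end in -m yet inflect differently (luwum, manomir), so the final letter is not what conditions the rule; the number of vowels is.
"fekgesem" has 3 vowels. The stems with 3 vowels (niggekav → niakggekav, tadolful → taakdolful, bukitwam → buakkitwam) insert -ak- after the first vowel.
The other patterns: stems with 1 vowel add the prefix lu-; stems with 2 vowels add -ir.
So fekgesem → feakkgesem.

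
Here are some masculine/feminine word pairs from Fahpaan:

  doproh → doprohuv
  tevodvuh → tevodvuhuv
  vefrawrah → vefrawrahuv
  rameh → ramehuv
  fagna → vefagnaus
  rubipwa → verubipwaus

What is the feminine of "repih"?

vefrawrah and fagna both have last vowel 'a' yet inflect differently (vefrawrahuv, vefagnaus), so the last vowel is not what conditions the rule; the final letter is.
"repih" ends in -h. The stems ending in -h (doproh → doprohuv, tevodvuh → tevodvuhuv, vefrawrah → vefrawrahuv) add -uv.
So repih → repihuv.

repihuv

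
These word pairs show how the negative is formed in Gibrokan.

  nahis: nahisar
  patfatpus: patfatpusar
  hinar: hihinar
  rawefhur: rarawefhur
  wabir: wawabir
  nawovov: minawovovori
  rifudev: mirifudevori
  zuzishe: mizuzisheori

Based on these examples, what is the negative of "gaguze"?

patfatpus and rawefhur both have last vowel 'u' yet inflect differently (patfatpusar, rarawefhur), so the last vowel is not what conditions the rule; the final letter is.
"gaguze" ends in -e. The one such stem in the data (zuzishe → mizuzisheori) adds mi- … -ori around the stem, so the same rule applies.
The other patterns: stems ending in -s add -ar; stems ending in -r repeat the first consonant+vowel as a prefix.
So gaguze → migaguzeori.

migaguzeori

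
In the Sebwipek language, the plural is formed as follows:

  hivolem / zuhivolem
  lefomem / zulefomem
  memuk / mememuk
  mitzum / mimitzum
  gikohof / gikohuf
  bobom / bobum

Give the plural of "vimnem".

hivolem and mitzum both end in -m yet inflect differently (zuhivolem, mimitzum), so the final letter is not what conditions the rule; the last vowel is.
"vimnem" has last vowel 'e'. The stems whose last vowel is 'e' (hivolem → zuhivolem, lefomem → zulefomem) add the prefix zu-.
The other patterns: stems whose last vowel is 'u' repeat the first consonant+vowel as a prefix; stems whose last vowel is 'o' change the last vowel to 'u'.
So vimnem → zuvimnem.

zuvimnem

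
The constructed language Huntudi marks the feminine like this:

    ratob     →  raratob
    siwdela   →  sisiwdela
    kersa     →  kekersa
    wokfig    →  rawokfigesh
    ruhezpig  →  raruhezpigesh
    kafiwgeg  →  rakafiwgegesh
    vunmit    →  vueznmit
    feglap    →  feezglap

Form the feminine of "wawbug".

"wawbug" ends in -g. The stems ending in -g (wokfig → rawokfigesh, ruhezpig → raruhezpigesh, kafiwgeg → rakafiwgegesh) add ra- … -esh around the stem.
The other patterns: stems ending in -a or -b repeat the first consonant+vowel as a prefix; stems ending in -p or -t insert -ez- after the first vowel.
So wawbug → rawawbugesh.

rawawbugesh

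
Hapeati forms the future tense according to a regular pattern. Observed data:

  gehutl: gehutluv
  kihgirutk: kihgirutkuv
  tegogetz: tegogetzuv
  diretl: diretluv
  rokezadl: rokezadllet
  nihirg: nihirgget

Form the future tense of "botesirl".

gehutl and rokezadl both end in -l yet inflect differently (gehutluv, rokezadllet), so the final letter is not what conditions the rule; the second-to-last letter is.
"botesirl" has second-to-last letter 'r'. The one such stem in the data (nihirg → nihirgget) doubles the final consonant and adds -et (as does rokezadl), so the same rule applies.
The other pattern: stems whose second-to-last letter is 't' add -uv.
So botesirl → botesirllet.

botesirllet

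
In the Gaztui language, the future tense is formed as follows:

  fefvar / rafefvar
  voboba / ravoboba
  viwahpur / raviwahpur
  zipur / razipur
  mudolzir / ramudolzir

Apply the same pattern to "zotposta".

Every pair shown (fefvar → rafefvar, voboba → ravoboba, viwahpur → raviwahpur, …) follows the same rule: add the prefix ra-.
So zotposta → razotposta.

razotposta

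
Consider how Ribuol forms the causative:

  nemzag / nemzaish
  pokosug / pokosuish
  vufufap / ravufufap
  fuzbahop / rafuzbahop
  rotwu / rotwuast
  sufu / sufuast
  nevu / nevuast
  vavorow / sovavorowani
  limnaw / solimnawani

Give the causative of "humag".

humaish

nemzag and vufufap both have last vowel 'a' yet inflect differently (nemzaish, ravufufap), so the last vowel is not what conditions the rule; the final letter is.
"humag" ends in -g. The stems ending in -g (nemzag → nemzaish, pokosug → pokosuish) drop the final letter and add -ish.
The other patterns: stems ending in -p add the prefix ra-; stems ending in -u add -ast; stems ending in -w add so- … -ani around the stem.
So humag → humaish.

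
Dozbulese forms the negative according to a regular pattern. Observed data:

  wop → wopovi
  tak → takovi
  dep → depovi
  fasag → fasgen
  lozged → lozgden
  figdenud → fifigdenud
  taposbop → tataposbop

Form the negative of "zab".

lozged and figdenud both end in -d yet inflect differently (lozgden, fifigdenud), so the final letter is not what conditions the rule; the number of vowels is.
"zab" has 1 vowel. The stems with 1 vowel (wop → wopovi, tak → takovi, dep → depovi) add -ovi.
So zab → zabovi.

zabovi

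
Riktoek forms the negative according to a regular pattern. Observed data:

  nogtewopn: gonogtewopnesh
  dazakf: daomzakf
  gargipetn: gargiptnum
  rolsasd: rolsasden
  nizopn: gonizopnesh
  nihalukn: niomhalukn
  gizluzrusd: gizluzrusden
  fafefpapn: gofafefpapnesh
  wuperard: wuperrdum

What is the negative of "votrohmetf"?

nogtewopn and nihalukn both end in -n yet inflect differently (gonogtewopnesh, niomhalukn), so the final letter is not what conditions the rule; the second-to-last letter is.
"votrohmetf" has second-to-last letter 't'. The one such stem in the data (gargipetn → gargiptnum) deletes the last vowel and adds -um (as does wuperard), so the same rule applies.
The other patterns: stems whose second-to-last letter is 'p' add go- … -esh around the stem; stems whose second-to-last letter is 'k' insert -om- after the first vowel; stems whose second-to-last letter is 's' add -en.
So votrohmetf → votrohmtfum.

votrohmtfum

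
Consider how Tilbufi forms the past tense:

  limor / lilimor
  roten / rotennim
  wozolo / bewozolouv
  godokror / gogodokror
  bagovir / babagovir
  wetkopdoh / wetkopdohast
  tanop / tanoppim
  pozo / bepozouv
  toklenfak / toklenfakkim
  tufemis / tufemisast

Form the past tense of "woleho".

"woleho" ends in -o. The stems ending in -o (wozolo → bewozolouv, pozo → bepozouv) add be- … -uv around the stem.
So woleho → bewolehouv.

bewolehouv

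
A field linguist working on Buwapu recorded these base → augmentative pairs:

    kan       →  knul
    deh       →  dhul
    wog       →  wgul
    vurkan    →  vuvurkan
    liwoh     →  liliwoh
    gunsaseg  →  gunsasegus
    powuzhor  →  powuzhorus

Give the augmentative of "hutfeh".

kan and vurkan both end in -n yet inflect differently (knul, vuvurkan), so the final letter is not what conditions the rule; the number of vowels is.
"hutfeh" has 2 vowels. The stems with 2 vowels (vurkan → vuvurkan, liwoh → liliwoh) repeat the first consonant+vowel as a prefix.
So hutfeh → huhutfeh.

huhutfeh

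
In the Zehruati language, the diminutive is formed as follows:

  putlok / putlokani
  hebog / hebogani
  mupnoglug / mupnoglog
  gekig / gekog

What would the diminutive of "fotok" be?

fotokani

hebog and mupnoglug both end in -g yet inflect differently (hebogani, mupnoglog), so the final letter is not what conditions the rule; the last vowel is.
"fotok" has last vowel 'o'. The stems whose last vowel is 'o' (putlok → putlokani, hebog → hebogani) add -ani.
The other pattern: stems whose last vowel is 'i' or 'u' change the last vowel to 'o'.
So fotok → fotokani.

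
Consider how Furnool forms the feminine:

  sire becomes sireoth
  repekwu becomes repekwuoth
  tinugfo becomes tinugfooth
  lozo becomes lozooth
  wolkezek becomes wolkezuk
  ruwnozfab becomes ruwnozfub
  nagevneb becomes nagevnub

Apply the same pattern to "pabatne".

sire and wolkezek both have last vowel 'e' yet inflect differently (sireoth, wolkezuk), so the last vowel is not what conditions the rule; whether the stem ends in a vowel or a consonant is.
"pabatne" ends in a vowel. The stems ending in a vowel (sire → sireoth, repekwu → repekwuoth, tinugfo → tinugfooth) add -oth.
The other pattern: stems ending in a consonant change the last vowel to 'u'.
So pabatne → pabatneoth.

pabatneoth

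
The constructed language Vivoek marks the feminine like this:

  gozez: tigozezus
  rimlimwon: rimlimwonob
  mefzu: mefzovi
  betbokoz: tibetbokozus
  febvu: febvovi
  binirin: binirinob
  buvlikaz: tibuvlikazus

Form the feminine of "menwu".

menwovi

betbokoz and rimlimwon both have last vowel 'o' yet inflect differently (tibetbokozus, rimlimwonob), so the last vowel is not what conditions the rule; the final letter is.
"menwu" ends in -u. The stems ending in -u (mefzu → mefzovi, febvu → febvovi) drop the final letter and add -ovi.
The other patterns: stems ending in -z add ti- … -us around the stem; stems ending in -n add -ob.
So menwu → menwovi.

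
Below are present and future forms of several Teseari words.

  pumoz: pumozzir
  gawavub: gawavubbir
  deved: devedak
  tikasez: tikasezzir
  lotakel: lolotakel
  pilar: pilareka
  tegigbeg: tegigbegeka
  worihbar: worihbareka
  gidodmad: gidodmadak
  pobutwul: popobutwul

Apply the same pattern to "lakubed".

lakubedak

deved and lotakel both have last vowel 'e' yet inflect differently (devedak, lolotakel), so the last vowel is not what conditions the rule; the final letter is.
"lakubed" ends in -d. The stems ending in -d (gidodmad → gidodmadak, deved → devedak) add -ak.
So lakubed → lakubedak.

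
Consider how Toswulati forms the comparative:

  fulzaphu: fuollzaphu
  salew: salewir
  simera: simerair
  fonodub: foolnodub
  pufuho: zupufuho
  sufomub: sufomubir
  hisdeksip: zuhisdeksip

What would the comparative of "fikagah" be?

fiolkagah

sufomub and fonodub both end in -b yet inflect differently (sufomubir, foolnodub), so the final letter is not what conditions the rule; the first letter is.
"fikagah" begins with f-. The stems beginning with f- (fulzaphu → fuollzaphu, fonodub → foolnodub) insert -ol- after the first vowel.
So fikagah → fiolkagah.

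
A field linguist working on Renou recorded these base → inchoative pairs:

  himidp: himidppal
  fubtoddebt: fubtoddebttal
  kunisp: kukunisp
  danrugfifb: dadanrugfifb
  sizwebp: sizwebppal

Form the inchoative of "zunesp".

zuzunesp

"zunesp" has second-to-last letter 's'. The one such stem in the data (kunisp → kukunisp) repeats the first consonant+vowel as a prefix (as does danrugfifb), so the same rule applies.
So zunesp → zuzunesp.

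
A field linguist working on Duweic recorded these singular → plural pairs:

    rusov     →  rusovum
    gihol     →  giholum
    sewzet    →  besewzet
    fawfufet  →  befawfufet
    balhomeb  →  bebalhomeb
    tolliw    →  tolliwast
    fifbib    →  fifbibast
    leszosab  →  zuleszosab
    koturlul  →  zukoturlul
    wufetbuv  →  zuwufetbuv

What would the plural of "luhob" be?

balhomeb and fifbib both end in -b yet inflect differently (bebalhomeb, fifbibast), so the final letter is not what conditions the rule; the last vowel is.
"luhob" has last vowel 'o'. The stems whose last vowel is 'o' (rusov → rusovum, gihol → giholum) add -um.
So luhob → luhobum.

luhobum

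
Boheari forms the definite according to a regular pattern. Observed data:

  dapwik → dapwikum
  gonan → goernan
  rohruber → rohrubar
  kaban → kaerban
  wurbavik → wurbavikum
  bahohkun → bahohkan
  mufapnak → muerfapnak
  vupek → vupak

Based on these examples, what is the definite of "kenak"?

keernak

"kenak" has last vowel 'a'. The stems whose last vowel is 'a' (kaban → kaerban, gonan → goernan, mufapnak → muerfapnak) insert -er- after the first vowel.
So kenak → keernak.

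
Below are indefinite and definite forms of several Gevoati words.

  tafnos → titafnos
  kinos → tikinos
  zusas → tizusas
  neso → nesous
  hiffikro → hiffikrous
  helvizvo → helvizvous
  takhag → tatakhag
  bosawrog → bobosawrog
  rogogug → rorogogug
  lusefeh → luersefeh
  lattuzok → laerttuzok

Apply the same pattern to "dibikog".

didibikog

tafnos and neso both have last vowel 'o' yet inflect differently (titafnos, nesous), so the last vowel is not what conditions the rule; the final letter is.
"dibikog" ends in -g. The stems ending in -g (takhag → tatakhag, bosawrog → bobosawrog, rogogug → rorogogug) repeat the first consonant+vowel as a prefix.
The other patterns: stems ending in -s add the prefix ti-; stems ending in -o add -us; stems ending in -h or -k insert -er- after the first vowel.
So dibikog → didibikog.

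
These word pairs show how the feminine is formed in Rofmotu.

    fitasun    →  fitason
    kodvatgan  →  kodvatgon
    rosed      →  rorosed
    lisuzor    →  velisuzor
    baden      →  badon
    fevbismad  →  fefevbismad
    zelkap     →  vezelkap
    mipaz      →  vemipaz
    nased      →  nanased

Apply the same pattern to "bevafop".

"bevafop" ends in -p. The one such stem in the data (zelkap → vezelkap) adds the prefix ve-, so the same rule applies.
So bevafop → vebevafop.

vebevafop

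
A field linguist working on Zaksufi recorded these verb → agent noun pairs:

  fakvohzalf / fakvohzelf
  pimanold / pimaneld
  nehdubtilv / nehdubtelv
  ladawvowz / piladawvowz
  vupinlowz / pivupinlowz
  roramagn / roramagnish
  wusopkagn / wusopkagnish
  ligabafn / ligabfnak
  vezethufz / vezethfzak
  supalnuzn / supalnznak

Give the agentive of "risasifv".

risasfvak

roramagn and ligabafn both end in -n yet inflect differently (roramagnish, ligabfnak), so the final letter is not what conditions the rule; the second-to-last letter is.
"risasifv" has second-to-last letter 'f'. The stems whose second-to-last letter is 'f' (ligabafn → ligabfnak, vezethufz → vezethfzak) delete the last vowel and add -ak.
The other patterns: stems whose second-to-last letter is 'l' change the last vowel to 'e'; stems whose second-to-last letter is 'w' add the prefix pi-; stems whose second-to-last letter is 'g' add -ish.
So risasifv → risasfvak.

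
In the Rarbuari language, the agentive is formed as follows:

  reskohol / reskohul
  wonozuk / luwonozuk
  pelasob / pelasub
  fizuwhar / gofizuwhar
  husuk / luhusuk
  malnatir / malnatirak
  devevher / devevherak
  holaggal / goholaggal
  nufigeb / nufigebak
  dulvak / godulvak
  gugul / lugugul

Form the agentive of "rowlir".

rowlirak

malnatir and fizuwhar both end in -r yet inflect differently (malnatirak, gofizuwhar), so the final letter is not what conditions the rule; the last vowel is.
"rowlir" has last vowel 'i'. The one such stem in the data (malnatir → malnatirak) adds -ak, so the same rule applies.
The other patterns: stems whose last vowel is 'u' add the prefix lu-; stems whose last vowel is 'a' add the prefix go-; stems whose last vowel is 'o' change the last vowel to 'u'.
So rowlir → rowlirak.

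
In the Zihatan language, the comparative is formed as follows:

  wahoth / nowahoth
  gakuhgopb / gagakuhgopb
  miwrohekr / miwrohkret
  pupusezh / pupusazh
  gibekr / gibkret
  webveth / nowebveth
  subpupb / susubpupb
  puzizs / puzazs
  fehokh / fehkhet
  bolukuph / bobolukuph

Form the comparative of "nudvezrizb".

fehokh and webveth both end in -h yet inflect differently (fehkhet, nowebveth), so the final letter is not what conditions the rule; the second-to-last letter is.
"nudvezrizb" has second-to-last letter 'z'. The stems whose second-to-last letter is 'z' (puzizs → puzazs, pupusezh → pupusazh) change the last vowel to 'a'.
The other patterns: stems whose second-to-last letter is 'k' delete the last vowel and add -et; stems whose second-to-last letter is 't' add the prefix no-; stems whose second-to-last letter is 'p' repeat the first consonant+vowel as a prefix.
So nudvezrizb → nudvezrazb.

nudvezrazb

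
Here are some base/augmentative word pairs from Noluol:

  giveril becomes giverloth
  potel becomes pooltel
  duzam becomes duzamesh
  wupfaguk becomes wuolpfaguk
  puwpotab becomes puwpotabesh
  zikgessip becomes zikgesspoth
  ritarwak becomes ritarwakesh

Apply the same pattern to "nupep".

ritarwak and wupfaguk both end in -k yet inflect differently (ritarwakesh, wuolpfaguk), so the final letter is not what conditions the rule; the last vowel is.
"nupep" has last vowel 'e'. The one such stem in the data (potel → pooltel) inserts -ol- after the first vowel (as does wupfaguk), so the same rule applies.
The other patterns: stems whose last vowel is 'a' add -esh; stems whose last vowel is 'i' delete the last vowel and add -oth.
So nupep → nuolpep.

nuolpep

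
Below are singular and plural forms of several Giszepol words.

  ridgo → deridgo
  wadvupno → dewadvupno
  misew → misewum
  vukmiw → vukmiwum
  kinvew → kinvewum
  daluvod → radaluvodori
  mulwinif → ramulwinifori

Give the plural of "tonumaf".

ridgo and daluvod both have last vowel 'o' yet inflect differently (deridgo, radaluvodori), so the last vowel is not what conditions the rule; the final letter is.
"tonumaf" ends in -f. The one such stem in the data (mulwinif → ramulwinifori) adds ra- … -ori around the stem, so the same rule applies.
So tonumaf → ratonumafori.

ratonumafori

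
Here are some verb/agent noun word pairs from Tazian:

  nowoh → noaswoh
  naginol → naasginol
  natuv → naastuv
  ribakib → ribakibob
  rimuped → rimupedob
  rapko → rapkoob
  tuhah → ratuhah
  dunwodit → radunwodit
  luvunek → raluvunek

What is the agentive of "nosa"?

noassa

"nosa" begins with n-. The stems beginning with n- (nowoh → noaswoh, naginol → naasginol, natuv → naastuv) insert -as- after the first vowel.
The other patterns: stems beginning with r- add -ob; stems beginning with d-, l- or t- add the prefix ra-.
So nosa → noassa.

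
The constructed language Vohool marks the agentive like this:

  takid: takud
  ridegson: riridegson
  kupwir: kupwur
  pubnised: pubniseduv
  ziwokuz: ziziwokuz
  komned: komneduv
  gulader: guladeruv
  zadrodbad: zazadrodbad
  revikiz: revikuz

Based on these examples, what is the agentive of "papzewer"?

"papzewer" has last vowel 'e'. The stems whose last vowel is 'e' (gulader → guladeruv, pubnised → pubniseduv, komned → komneduv) add -uv.
The other patterns: stems whose last vowel is 'i' change the last vowel to 'u'; stems whose last vowel is 'a', 'o' or 'u' repeat the first consonant+vowel as a prefix.
So papzewer → papzeweruv.

papzeweruv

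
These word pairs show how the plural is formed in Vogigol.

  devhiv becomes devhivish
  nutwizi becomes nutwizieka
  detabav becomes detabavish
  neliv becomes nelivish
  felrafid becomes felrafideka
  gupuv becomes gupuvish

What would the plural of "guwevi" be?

guwevieka

neliv and nutwizi both have last vowel 'i' yet inflect differently (nelivish, nutwizieka), so the last vowel is not what conditions the rule; the final letter is.
"guwevi" ends in -i. The one such stem in the data (nutwizi → nutwizieka) adds -eka, so the same rule applies.
The other pattern: stems ending in -v add -ish.
So guwevi → guwevieka.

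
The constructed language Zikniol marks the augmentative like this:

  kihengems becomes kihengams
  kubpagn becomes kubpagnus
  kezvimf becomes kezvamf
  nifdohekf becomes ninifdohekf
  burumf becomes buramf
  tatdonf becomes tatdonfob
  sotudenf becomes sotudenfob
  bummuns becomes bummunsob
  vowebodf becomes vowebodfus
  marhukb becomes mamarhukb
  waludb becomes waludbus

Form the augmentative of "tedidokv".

tetedidokv

tatdonf and burumf both end in -f yet inflect differently (tatdonfob, buramf), so the final letter is not what conditions the rule; the second-to-last letter is.
"tedidokv" has second-to-last letter 'k'. The stems whose second-to-last letter is 'k' (marhukb → mamarhukb, nifdohekf → ninifdohekf) repeat the first consonant+vowel as a prefix.
The other patterns: stems whose second-to-last letter is 'n' add -ob; stems whose second-to-last letter is 'm' change the last vowel to 'a'; stems whose second-to-last letter is 'd' or 'g' add -us.
So tedidokv → tetedidokv.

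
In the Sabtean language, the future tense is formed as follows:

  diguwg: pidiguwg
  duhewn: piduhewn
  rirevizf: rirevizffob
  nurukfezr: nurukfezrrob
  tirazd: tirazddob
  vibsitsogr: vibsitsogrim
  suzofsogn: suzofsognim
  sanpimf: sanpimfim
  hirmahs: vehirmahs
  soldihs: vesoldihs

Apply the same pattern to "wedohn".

vewedohn

nurukfezr and vibsitsogr both end in -r yet inflect differently (nurukfezrrob, vibsitsogrim), so the final letter is not what conditions the rule; the second-to-last letter is.
"wedohn" has second-to-last letter 'h'. The stems whose second-to-last letter is 'h' (hirmahs → vehirmahs, soldihs → vesoldihs) add the prefix ve-.
The other patterns: stems whose second-to-last letter is 'w' add the prefix pi-; stems whose second-to-last letter is 'z' double the final consonant and add -ob; stems whose second-to-last letter is 'g' or 'm' add -im.
So wedohn → vewedohn.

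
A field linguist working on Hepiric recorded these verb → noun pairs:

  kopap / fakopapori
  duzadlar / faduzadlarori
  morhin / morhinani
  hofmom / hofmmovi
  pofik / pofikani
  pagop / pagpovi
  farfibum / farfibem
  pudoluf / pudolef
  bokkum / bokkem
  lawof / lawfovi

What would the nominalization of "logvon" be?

kopap and pagop both end in -p yet inflect differently (fakopapori, pagpovi), so the final letter is not what conditions the rule; the last vowel is.
"logvon" has last vowel 'o'. The stems whose last vowel is 'o' (pagop → pagpovi, hofmom → hofmmovi, lawof → lawfovi) delete the last vowel and add -ovi.
The other patterns: stems whose last vowel is 'u' change the last vowel to 'e'; stems whose last vowel is 'a' add fa- … -ori around the stem; stems whose last vowel is 'i' add -ani.
So logvon → logvnovi.

logvnovi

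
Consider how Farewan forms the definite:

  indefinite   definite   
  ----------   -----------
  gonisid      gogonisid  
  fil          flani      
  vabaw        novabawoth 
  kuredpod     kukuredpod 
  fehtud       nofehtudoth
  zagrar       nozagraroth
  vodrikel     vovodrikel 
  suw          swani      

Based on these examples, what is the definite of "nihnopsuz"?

ninihnopsuz

"nihnopsuz" has 3 vowels. The stems with 3 vowels (gonisid → gogonisid, kuredpod → kukuredpod, vodrikel → vovodrikel) repeat the first consonant+vowel as a prefix.
The other patterns: stems with 1 vowel delete the last vowel and add -ani; stems with 2 vowels add no- … -oth around the stem.
So nihnopsuz → ninihnopsuz.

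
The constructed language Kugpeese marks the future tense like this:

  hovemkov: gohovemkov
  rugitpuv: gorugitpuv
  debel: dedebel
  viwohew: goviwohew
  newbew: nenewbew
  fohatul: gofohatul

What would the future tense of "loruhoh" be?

newbew and viwohew both end in -w yet inflect differently (nenewbew, goviwohew), so the final letter is not what conditions the rule; the number of vowels is.
"loruhoh" has 3 vowels. The stems with 3 vowels (rugitpuv → gorugitpuv, hovemkov → gohovemkov, viwohew → goviwohew) add the prefix go-.
So loruhoh → goloruhoh.

goloruhoh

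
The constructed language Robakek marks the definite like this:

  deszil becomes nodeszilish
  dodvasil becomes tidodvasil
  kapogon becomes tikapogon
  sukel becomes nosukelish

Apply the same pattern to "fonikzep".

tifonikzep

dodvasil and deszil both end in -l yet inflect differently (tidodvasil, nodeszilish), so the final letter is not what conditions the rule; the number of vowels is.
"fonikzep" has 3 vowels. The stems with 3 vowels (kapogon → tikapogon, dodvasil → tidodvasil) add the prefix ti-.
The other pattern: stems with 2 vowels add no- … -ish around the stem.
So fonikzep → tifonikzep.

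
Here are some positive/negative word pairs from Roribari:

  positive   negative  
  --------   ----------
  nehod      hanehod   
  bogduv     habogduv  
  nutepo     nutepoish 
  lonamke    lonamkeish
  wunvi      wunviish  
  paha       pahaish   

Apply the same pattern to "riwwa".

riwwaish

"riwwa" ends in a vowel. The stems ending in a vowel (nutepo → nutepoish, lonamke → lonamkeish, wunvi → wunviish) add -ish.
So riwwa → riwwaish.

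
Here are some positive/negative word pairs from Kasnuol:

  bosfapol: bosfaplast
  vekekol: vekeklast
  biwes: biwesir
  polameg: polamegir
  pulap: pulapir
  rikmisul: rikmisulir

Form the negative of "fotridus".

fotridusir

bosfapol and rikmisul both end in -l yet inflect differently (bosfaplast, rikmisulir), so the final letter is not what conditions the rule; the last vowel is.
"fotridus" has last vowel 'u'. The one such stem in the data (rikmisul → rikmisulir) adds -ir, so the same rule applies.
So fotridus → fotridusir.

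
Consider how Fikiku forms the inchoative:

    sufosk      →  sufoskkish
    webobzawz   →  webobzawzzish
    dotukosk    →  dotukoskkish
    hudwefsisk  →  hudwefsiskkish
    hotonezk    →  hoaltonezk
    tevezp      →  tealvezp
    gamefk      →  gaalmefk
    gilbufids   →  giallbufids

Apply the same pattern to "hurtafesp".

hurtafesppish

sufosk and hotonezk both end in -k yet inflect differently (sufoskkish, hoaltonezk), so the final letter is not what conditions the rule; the second-to-last letter is.
"hurtafesp" has second-to-last letter 's'. The stems whose second-to-last letter is 's' (sufosk → sufoskkish, dotukosk → dotukoskkish, hudwefsisk → hudwefsiskkish) double the final consonant and add -ish.
The other pattern: stems whose second-to-last letter is 'd', 'f' or 'z' insert -al- after the first vowel.
So hurtafesp → hurtafesppish.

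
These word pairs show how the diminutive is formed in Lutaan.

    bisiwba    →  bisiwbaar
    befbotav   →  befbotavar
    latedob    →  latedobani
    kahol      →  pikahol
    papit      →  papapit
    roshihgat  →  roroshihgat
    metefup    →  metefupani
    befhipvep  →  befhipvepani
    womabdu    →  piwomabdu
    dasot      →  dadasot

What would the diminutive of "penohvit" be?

pepenohvit

kahol and dasot both have last vowel 'o' yet inflect differently (pikahol, dadasot), so the last vowel is not what conditions the rule; the final letter is.
"penohvit" ends in -t. The stems ending in -t (dasot → dadasot, roshihgat → roroshihgat, papit → papapit) repeat the first consonant+vowel as a prefix.
The other patterns: stems ending in -l or -u add the prefix pi-; stems ending in -b or -p add -ani; stems ending in -a or -v add -ar.
So penohvit → pepenohvit.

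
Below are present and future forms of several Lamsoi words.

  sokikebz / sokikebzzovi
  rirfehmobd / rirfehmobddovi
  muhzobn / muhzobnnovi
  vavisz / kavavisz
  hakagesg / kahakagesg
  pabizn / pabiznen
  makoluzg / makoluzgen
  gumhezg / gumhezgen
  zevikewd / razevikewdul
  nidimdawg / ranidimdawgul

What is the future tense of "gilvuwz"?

ragilvuwzul

sokikebz and vavisz both end in -z yet inflect differently (sokikebzzovi, kavavisz), so the final letter is not what conditions the rule; the second-to-last letter is.
"gilvuwz" has second-to-last letter 'w'. The stems whose second-to-last letter is 'w' (zevikewd → razevikewdul, nidimdawg → ranidimdawgul) add ra- … -ul around the stem.
The other patterns: stems whose second-to-last letter is 'b' double the final consonant and add -ovi; stems whose second-to-last letter is 's' add the prefix ka-; stems whose second-to-last letter is 'z' add -en.
So gilvuwz → ragilvuwzul.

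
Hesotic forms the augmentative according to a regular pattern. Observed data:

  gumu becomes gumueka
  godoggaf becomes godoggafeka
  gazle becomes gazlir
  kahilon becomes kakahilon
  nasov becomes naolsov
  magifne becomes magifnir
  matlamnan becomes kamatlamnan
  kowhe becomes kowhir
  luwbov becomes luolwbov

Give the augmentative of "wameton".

kawameton

"wameton" ends in -n. The stems ending in -n (kahilon → kakahilon, matlamnan → kamatlamnan) add the prefix ka-.
The other patterns: stems ending in -v insert -ol- after the first vowel; stems ending in -e drop the final letter and add -ir; stems ending in -f or -u add -eka.
So wameton → kawameton.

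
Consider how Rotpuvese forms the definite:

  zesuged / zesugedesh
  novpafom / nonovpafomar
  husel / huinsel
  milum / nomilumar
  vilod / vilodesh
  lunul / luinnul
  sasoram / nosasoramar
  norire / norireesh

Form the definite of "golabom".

nogolabomar

lunul and milum both have last vowel 'u' yet inflect differently (luinnul, nomilumar), so the last vowel is not what conditions the rule; the final letter is.
"golabom" ends in -m. The stems ending in -m (novpafom → nonovpafomar, milum → nomilumar, sasoram → nosasoramar) add no- … -ar around the stem.
The other patterns: stems ending in -l insert -in- after the first vowel; stems ending in -d or -e add -esh.
So golabom → nogolabomar.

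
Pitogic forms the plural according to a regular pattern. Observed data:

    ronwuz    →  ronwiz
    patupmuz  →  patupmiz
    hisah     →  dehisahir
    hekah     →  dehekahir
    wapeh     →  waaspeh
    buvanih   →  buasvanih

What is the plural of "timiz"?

hisah and wapeh both end in -h yet inflect differently (dehisahir, waaspeh), so the final letter is not what conditions the rule; the last vowel is.
"timiz" has last vowel 'i'. The one such stem in the data (buvanih → buasvanih) inserts -as- after the first vowel (as does wapeh), so the same rule applies.
So timiz → tiasmiz.

tiasmiz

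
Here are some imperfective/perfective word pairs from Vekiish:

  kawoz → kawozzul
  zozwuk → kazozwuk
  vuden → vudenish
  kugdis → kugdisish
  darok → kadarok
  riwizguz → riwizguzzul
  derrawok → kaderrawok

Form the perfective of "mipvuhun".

"mipvuhun" ends in -n. The one such stem in the data (vuden → vudenish) adds -ish, so the same rule applies.
So mipvuhun → mipvuhunish.

mipvuhunish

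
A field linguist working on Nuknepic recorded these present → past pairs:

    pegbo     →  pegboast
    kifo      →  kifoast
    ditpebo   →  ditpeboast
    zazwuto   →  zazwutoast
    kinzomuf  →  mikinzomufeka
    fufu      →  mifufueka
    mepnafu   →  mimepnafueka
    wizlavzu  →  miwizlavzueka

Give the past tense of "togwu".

mitogwueka

kifo and kinzomuf both begin with k- yet inflect differently (kifoast, mikinzomufeka), so the first letter is not what conditions the rule; the final letter is.
"togwu" ends in -u. The stems ending in -u (fufu → mifufueka, mepnafu → mimepnafueka, wizlavzu → miwizlavzueka) add mi- … -eka around the stem.
The other pattern: stems ending in -o add -ast.
So togwu → mitogwueka.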